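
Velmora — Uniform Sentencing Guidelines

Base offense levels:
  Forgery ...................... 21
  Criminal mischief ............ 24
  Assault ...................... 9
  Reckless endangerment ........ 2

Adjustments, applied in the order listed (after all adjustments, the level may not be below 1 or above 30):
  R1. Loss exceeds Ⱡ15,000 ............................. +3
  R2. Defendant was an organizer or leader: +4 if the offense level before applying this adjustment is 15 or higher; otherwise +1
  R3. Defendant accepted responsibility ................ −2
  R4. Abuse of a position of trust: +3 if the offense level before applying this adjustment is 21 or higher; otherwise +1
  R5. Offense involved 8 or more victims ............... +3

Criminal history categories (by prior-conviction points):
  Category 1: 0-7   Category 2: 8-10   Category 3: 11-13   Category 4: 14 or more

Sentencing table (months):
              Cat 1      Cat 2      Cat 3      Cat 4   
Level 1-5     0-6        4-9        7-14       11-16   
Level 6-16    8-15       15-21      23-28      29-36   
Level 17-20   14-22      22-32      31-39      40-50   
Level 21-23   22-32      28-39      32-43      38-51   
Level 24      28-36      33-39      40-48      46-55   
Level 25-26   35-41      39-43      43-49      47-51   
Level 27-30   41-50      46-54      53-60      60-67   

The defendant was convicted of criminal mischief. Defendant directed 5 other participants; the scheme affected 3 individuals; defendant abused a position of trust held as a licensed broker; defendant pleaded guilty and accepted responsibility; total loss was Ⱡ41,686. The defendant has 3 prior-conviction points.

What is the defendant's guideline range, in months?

41-50 months

Base offense level for criminal mischief: 24.
R1 applies: 24 + 3 = 27.
R2 applies (level before this adjustment is 27 ≥ 15, so +4): 27 + 4 = 31.
R3 applies: 31 − 2 = 29.
R4 applies (level before this adjustment is 29 ≥ 21, so +3): 29 + 3 = 32.
Level 32 exceeds the maximum of 30; capped at 30.
Final offense level: 30.
Criminal history: 3 prior points → Category 1 (0-7).
Level 30 falls in the 27-30 band.
Grid: Level 27-30 × Category 1 = 41-50 months.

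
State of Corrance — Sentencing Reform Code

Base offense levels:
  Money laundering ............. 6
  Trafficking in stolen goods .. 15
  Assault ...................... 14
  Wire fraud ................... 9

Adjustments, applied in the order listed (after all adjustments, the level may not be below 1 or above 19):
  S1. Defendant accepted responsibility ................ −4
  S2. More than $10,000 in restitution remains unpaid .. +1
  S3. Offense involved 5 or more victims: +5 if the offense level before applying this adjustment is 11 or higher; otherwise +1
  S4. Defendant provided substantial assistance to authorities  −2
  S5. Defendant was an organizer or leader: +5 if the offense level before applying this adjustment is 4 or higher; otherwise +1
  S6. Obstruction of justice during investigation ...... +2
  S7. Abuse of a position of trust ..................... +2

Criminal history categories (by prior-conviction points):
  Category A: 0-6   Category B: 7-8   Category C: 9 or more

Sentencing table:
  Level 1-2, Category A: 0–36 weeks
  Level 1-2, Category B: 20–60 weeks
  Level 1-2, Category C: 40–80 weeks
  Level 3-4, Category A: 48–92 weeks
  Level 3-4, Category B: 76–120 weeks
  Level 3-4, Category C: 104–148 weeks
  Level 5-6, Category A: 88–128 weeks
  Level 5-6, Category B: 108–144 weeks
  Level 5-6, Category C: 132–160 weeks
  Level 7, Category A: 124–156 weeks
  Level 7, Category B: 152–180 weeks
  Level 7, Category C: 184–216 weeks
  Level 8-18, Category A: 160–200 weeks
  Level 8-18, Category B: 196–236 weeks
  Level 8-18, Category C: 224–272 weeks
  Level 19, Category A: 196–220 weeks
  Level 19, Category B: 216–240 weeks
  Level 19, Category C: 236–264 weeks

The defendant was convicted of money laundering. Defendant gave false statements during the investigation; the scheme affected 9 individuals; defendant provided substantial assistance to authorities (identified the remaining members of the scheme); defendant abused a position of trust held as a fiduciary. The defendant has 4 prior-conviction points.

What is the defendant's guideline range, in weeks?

Base offense level for money laundering: 6.
S1 does not apply.
S3 applies (level before this adjustment is 6 < 11, so +1): 6 + 1 = 7.
S4 applies: 7 − 2 = 5.
S6 applies: 5 + 2 = 7.
S7 applies: 7 + 2 = 9.
Final offense level: 9.
Criminal history: 4 prior points → Category A (0-6).
Level 9 falls in the 8-18 band.
Grid: Level 8-18 × Category A = 160-200 weeks.

160-200 weeks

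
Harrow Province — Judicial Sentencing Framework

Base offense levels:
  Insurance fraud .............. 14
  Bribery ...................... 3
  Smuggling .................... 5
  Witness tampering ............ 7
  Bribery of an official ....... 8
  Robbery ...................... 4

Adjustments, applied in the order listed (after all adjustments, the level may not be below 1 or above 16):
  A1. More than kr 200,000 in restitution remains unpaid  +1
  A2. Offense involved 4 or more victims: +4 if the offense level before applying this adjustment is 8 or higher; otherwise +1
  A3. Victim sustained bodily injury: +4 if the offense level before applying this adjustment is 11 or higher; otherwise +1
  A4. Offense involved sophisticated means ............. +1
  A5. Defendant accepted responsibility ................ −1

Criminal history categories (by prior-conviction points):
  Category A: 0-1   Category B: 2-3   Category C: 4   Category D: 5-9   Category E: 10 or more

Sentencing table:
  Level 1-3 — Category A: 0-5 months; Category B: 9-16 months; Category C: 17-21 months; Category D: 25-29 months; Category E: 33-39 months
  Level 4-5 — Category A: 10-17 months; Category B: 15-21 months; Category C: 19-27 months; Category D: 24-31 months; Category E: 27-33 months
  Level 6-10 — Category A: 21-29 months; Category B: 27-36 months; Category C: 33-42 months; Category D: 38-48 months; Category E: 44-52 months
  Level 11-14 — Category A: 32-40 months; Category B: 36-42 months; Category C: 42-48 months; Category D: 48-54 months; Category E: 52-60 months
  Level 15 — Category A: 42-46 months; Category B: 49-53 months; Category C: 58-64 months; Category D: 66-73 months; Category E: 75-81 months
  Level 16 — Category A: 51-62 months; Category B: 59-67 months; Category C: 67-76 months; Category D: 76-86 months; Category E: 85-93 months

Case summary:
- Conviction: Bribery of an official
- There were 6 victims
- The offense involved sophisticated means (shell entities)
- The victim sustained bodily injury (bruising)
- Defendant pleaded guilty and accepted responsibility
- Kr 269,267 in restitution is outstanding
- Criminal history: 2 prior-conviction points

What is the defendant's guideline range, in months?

Base offense level for bribery of an official: 8.
A1 applies: 8 + 1 = 9.
A2 applies (level before this adjustment is 9 ≥ 8, so +4): 9 + 4 = 13.
A3 applies (level before this adjustment is 13 ≥ 11, so +4): 13 + 4 = 17.
A4 applies: 17 + 1 = 18.
A5 applies: 18 − 1 = 17.
Level 17 exceeds the maximum of 16; capped at 16.
Final offense level: 16.
Criminal history: 2 prior points → Category B (2-3).
Level 16 falls in the 16 band.
Grid: Level 16 × Category B = 59-67 months.

59-67 months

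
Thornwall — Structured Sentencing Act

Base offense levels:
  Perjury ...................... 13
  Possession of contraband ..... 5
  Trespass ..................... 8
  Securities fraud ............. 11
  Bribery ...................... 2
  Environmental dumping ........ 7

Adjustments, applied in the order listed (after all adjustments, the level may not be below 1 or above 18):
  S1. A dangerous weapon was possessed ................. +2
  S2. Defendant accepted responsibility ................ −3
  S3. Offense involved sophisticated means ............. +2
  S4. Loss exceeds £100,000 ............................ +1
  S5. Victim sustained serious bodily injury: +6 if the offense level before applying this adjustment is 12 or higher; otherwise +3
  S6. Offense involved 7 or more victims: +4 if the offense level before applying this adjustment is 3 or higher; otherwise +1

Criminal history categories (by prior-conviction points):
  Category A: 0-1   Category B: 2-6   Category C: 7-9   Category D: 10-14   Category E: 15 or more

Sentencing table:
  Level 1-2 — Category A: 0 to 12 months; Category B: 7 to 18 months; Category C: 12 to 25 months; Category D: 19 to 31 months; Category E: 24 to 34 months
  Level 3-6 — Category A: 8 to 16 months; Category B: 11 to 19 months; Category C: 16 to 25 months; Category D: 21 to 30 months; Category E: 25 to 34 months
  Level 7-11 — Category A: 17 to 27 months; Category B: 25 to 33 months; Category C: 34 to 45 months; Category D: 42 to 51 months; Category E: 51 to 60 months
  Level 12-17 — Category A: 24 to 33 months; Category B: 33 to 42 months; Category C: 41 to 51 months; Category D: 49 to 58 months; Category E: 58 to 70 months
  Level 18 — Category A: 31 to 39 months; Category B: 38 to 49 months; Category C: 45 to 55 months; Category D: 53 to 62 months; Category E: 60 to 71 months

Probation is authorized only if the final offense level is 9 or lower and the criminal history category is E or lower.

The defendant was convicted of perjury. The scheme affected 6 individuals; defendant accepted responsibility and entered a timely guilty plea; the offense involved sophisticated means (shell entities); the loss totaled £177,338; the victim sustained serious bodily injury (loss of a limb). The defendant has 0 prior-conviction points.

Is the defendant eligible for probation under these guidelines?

Base offense level for perjury: 13.
S2 applies: 13 − 3 = 10.
S3 applies: 10 + 2 = 12.
S4 applies: 12 + 1 = 13.
S5 applies (level before this adjustment is 13 ≥ 12, so +6): 13 + 6 = 19.
Level 19 exceeds the maximum of 18; capped at 18.
Final offense level: 18.
Criminal history: 0 prior points → Category A (0-1).
Level 18 falls in the 18 band.
Grid: Level 18 × Category A = 31-39 months.
Probation check: level 18 > 9 and category A ≤ E → not eligible.

No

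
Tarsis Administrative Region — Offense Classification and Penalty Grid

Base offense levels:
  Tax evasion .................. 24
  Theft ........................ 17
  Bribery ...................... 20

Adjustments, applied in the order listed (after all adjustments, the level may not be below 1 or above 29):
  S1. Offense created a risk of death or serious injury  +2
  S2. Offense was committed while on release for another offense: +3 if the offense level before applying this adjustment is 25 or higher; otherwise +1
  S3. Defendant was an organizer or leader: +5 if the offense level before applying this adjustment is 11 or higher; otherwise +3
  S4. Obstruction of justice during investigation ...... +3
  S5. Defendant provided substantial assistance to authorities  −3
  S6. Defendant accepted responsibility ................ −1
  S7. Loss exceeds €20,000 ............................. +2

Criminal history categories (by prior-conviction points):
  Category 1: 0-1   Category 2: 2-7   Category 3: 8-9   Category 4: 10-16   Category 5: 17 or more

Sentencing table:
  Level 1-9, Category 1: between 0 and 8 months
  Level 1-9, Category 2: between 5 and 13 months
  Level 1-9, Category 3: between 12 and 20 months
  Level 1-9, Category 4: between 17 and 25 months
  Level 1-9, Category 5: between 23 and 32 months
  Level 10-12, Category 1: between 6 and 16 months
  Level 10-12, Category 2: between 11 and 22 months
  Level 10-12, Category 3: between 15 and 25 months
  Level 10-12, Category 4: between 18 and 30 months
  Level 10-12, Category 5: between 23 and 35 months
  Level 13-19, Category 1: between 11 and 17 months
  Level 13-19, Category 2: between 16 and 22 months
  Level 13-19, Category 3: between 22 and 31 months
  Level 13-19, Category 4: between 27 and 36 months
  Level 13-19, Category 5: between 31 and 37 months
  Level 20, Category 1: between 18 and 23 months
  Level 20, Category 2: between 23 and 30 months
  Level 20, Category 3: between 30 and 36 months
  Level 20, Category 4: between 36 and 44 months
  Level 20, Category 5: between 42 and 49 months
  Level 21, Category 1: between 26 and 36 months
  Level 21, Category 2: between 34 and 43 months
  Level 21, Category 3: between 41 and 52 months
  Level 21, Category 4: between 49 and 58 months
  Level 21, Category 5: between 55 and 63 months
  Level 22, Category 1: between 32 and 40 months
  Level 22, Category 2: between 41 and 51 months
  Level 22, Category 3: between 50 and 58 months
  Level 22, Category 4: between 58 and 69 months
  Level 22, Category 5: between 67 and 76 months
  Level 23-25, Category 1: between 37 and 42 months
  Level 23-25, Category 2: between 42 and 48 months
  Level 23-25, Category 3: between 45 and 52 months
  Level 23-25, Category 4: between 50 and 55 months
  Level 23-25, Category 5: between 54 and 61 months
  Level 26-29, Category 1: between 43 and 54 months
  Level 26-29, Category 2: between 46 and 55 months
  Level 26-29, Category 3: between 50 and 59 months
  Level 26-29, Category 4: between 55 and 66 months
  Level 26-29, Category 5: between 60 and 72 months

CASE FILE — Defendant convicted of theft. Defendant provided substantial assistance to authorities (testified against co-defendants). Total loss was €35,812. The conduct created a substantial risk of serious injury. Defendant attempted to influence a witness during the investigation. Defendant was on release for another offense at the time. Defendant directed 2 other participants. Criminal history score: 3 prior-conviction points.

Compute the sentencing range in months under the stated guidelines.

46-55 months

Base offense level for theft: 17.
S1 applies: 17 + 2 = 19.
S2 applies (level before this adjustment is 19 < 25, so +1): 19 + 1 = 20.
S3 applies (level before this adjustment is 20 ≥ 11, so +5): 20 + 5 = 25.
S4 applies: 25 + 3 = 28.
S5 applies: 28 − 3 = 25.
S6 does not apply.
S7 applies: 25 + 2 = 27.
Final offense level: 27.
Criminal history: 3 prior points → Category 2 (2-7).
Level 27 falls in the 26-29 band.
Grid: Level 26-29 × Category 2 = 46-55 months.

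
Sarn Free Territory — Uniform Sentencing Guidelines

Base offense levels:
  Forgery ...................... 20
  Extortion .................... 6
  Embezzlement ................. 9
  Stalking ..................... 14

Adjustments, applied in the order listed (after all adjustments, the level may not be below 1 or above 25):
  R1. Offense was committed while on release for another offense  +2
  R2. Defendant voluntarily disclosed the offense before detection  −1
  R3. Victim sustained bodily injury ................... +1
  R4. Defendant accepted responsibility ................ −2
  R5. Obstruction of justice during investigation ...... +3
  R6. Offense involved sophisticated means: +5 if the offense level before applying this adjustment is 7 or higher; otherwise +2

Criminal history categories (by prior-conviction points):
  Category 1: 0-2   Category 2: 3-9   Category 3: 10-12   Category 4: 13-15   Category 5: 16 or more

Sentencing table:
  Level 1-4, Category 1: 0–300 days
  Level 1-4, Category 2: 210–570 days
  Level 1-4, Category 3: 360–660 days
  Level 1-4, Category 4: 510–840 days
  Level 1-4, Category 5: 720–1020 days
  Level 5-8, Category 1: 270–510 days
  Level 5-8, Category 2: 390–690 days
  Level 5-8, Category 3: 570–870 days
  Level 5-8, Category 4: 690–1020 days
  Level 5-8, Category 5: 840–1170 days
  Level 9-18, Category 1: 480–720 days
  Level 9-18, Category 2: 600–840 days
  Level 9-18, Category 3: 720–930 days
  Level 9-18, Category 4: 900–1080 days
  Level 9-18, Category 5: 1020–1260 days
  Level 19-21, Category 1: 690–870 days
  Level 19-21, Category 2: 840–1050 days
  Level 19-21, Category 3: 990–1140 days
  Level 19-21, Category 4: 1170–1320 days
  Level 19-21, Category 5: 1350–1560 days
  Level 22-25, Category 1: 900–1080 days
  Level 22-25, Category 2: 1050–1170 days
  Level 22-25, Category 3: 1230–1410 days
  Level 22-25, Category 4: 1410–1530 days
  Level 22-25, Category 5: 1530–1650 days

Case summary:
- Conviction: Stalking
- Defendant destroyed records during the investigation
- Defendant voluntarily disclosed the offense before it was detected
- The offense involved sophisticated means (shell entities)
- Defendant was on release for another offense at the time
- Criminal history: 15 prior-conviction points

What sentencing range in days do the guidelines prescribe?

Base offense level for stalking: 14.
R1 applies: 14 + 2 = 16.
R2 applies: 16 − 1 = 15.
R3 does not apply.
R4 does not apply.
R5 applies: 15 + 3 = 18.
R6 applies (level before this adjustment is 18 ≥ 7, so +5): 18 + 5 = 23.
Final offense level: 23.
Criminal history: 15 prior points → Category 4 (13-15).
Level 23 falls in the 22-25 band.
Grid: Level 22-25 × Category 4 = 1410-1530 days.

1410-1530 days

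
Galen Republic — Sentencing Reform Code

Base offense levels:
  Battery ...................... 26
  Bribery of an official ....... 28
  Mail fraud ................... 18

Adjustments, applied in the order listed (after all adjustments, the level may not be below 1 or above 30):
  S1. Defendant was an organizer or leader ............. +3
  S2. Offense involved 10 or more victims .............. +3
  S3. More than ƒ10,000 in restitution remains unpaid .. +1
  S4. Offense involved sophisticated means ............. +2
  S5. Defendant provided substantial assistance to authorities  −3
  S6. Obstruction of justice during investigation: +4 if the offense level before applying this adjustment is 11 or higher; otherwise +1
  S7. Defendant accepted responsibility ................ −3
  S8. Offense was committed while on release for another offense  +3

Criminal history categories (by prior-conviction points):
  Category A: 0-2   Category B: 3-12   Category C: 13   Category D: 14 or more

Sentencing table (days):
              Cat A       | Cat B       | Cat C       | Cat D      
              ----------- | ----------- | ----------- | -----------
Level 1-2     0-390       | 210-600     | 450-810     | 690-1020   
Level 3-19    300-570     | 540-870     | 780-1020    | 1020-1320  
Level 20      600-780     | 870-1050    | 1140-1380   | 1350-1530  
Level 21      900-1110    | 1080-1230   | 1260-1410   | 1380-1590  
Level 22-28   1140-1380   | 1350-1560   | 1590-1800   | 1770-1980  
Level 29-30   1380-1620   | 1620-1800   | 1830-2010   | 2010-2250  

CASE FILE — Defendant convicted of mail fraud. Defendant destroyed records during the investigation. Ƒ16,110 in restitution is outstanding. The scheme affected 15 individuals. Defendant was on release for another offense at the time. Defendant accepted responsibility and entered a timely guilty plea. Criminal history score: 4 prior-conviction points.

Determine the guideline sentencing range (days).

Base offense level for mail fraud: 18.
S1 does not apply.
S2 applies: 18 + 3 = 21.
S3 applies: 21 + 1 = 22.
S5 does not apply.
S6 applies (level before this adjustment is 22 ≥ 11, so +4): 22 + 4 = 26.
S7 applies: 26 − 3 = 23.
S8 applies: 23 + 3 = 26.
Final offense level: 26.
Criminal history: 4 prior points → Category B (3-12).
Level 26 falls in the 22-28 band.
Grid: Level 22-28 × Category B = 1350-1560 days.

1350-1560 days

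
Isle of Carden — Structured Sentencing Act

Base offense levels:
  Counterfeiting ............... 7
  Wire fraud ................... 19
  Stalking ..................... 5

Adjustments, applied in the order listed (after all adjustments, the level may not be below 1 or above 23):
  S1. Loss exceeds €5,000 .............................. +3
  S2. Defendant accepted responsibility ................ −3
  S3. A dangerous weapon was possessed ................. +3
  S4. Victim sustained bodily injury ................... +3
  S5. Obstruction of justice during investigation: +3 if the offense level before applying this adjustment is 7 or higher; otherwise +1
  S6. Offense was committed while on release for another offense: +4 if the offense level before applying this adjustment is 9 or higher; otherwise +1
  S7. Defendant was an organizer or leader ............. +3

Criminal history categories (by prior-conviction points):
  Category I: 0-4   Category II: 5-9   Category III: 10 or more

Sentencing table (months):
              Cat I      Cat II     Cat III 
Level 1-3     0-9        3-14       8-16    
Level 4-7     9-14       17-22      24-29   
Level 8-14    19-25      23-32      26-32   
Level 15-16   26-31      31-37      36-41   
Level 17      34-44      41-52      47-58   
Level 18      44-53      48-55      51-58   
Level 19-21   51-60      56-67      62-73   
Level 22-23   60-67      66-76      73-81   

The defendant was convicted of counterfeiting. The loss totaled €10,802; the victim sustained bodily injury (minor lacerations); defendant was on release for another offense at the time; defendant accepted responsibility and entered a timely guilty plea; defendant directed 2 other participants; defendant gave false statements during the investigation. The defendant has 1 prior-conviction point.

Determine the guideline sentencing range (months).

Base offense level for counterfeiting: 7.
S1 applies: 7 + 3 = 10.
S2 applies: 10 − 3 = 7.
S3 does not apply.
S4 applies: 7 + 3 = 10.
S5 applies (level before this adjustment is 10 ≥ 7, so +3): 10 + 3 = 13.
S6 applies (level before this adjustment is 13 ≥ 9, so +4): 13 + 4 = 17.
S7 applies: 17 + 3 = 20.
Final offense level: 20.
Criminal history: 1 prior point → Category I (0-4).
Level 20 falls in the 19-21 band.
Grid: Level 19-21 × Category I = 51-60 months.

51-60 months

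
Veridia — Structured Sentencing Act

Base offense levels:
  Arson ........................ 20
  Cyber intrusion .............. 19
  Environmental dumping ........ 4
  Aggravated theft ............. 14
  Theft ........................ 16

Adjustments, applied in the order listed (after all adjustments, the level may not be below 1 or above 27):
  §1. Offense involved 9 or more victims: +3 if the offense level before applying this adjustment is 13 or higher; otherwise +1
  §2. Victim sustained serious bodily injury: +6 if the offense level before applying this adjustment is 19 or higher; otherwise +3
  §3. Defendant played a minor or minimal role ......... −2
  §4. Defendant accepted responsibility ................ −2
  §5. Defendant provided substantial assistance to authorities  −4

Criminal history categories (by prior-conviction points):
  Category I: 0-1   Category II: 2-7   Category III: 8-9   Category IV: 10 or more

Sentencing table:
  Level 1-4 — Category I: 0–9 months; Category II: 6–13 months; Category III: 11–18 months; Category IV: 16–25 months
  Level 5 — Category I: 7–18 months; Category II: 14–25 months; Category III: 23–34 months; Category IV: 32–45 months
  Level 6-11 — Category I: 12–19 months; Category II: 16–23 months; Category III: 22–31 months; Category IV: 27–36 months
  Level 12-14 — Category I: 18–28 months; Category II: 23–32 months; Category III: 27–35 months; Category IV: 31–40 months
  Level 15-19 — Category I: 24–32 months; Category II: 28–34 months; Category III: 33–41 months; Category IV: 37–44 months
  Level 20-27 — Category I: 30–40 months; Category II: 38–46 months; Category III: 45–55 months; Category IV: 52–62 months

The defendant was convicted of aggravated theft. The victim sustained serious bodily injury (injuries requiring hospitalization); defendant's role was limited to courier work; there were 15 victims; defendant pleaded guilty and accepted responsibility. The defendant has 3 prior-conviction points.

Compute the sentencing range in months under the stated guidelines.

Base offense level for aggravated theft: 14.
§1 applies (level before this adjustment is 14 ≥ 13, so +3): 14 + 3 = 17.
§2 applies (level before this adjustment is 17 < 19, so +3): 17 + 3 = 20.
§3 applies: 20 − 2 = 18.
§4 applies: 18 − 2 = 16.
§5 does not apply.
Final offense level: 16.
Criminal history: 3 prior points → Category II (2-7).
Level 16 falls in the 15-19 band.
Grid: Level 15-19 × Category II = 28-34 months.

28-34 months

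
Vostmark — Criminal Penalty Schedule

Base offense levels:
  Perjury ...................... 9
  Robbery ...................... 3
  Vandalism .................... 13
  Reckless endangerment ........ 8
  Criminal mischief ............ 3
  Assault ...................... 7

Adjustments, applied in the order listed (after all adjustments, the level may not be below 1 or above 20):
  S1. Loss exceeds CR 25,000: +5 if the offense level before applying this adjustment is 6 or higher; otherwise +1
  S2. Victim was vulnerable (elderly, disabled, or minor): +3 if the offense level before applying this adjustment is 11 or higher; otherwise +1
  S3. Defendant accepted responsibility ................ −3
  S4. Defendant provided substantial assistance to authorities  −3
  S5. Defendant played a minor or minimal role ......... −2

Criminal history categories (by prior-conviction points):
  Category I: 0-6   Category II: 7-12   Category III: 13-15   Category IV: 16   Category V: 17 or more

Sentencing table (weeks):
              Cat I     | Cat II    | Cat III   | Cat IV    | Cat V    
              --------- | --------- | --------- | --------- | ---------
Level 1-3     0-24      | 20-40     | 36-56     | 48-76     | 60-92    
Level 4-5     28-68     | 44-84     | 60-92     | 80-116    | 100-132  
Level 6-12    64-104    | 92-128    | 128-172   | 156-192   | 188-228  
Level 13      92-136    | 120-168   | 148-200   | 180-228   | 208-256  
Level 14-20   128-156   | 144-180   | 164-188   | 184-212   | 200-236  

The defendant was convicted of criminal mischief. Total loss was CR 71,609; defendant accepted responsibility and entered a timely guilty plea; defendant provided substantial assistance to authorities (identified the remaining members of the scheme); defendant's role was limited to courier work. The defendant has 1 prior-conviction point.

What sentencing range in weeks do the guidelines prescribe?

Base offense level for criminal mischief: 3.
S1 applies (level before this adjustment is 3 < 6, so +1): 3 + 1 = 4.
S3 applies: 4 − 3 = 1.
S4 applies: 1 − 3 = -2.
S5 applies: -2 − 2 = -4.
Level -4 is below the minimum of 1; floored at 1.
Final offense level: 1.
Criminal history: 1 prior point → Category I (0-6).
Level 1 falls in the 1-3 band.
Grid: Level 1-3 × Category I = 0-24 weeks.

0-24 weeks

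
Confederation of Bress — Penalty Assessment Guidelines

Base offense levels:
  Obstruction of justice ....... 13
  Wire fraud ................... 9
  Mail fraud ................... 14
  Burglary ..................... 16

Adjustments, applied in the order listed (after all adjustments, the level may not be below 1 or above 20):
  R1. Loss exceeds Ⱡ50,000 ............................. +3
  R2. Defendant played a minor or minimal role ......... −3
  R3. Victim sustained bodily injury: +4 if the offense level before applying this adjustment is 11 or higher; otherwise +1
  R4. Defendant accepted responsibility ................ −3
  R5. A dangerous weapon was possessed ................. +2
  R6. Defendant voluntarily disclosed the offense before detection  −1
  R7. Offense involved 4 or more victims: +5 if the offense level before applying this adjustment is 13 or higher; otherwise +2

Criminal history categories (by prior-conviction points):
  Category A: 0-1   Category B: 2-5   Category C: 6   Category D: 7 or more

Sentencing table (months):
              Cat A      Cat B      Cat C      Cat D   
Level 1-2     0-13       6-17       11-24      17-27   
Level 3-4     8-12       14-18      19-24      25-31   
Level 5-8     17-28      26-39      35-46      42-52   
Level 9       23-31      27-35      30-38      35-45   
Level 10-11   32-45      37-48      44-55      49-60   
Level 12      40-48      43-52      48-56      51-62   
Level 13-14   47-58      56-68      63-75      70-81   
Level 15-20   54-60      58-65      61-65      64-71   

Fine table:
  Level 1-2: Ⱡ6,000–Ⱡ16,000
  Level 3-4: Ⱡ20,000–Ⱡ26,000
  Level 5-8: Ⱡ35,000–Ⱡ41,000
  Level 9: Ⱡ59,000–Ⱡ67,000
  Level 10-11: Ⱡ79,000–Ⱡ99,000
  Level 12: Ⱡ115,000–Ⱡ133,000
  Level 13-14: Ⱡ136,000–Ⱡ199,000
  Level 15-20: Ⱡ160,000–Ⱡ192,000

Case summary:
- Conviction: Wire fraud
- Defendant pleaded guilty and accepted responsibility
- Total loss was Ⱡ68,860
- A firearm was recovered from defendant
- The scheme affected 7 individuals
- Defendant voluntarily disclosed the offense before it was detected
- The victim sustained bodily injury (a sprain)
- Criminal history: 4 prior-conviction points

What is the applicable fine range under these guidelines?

Base offense level for wire fraud: 9.
R1 applies: 9 + 3 = 12.
R3 applies (level before this adjustment is 12 ≥ 11, so +4): 12 + 4 = 16.
R4 applies: 16 − 3 = 13.
R5 applies: 13 + 2 = 15.
R6 applies: 15 − 1 = 14.
R7 applies (level before this adjustment is 14 ≥ 13, so +5): 14 + 5 = 19.
Final offense level: 19.
Level 19 falls in the 15-20 band.
Fine table: Level 15-20 → Ⱡ160,000–Ⱡ192,000.

Ⱡ160,000–Ⱡ192,000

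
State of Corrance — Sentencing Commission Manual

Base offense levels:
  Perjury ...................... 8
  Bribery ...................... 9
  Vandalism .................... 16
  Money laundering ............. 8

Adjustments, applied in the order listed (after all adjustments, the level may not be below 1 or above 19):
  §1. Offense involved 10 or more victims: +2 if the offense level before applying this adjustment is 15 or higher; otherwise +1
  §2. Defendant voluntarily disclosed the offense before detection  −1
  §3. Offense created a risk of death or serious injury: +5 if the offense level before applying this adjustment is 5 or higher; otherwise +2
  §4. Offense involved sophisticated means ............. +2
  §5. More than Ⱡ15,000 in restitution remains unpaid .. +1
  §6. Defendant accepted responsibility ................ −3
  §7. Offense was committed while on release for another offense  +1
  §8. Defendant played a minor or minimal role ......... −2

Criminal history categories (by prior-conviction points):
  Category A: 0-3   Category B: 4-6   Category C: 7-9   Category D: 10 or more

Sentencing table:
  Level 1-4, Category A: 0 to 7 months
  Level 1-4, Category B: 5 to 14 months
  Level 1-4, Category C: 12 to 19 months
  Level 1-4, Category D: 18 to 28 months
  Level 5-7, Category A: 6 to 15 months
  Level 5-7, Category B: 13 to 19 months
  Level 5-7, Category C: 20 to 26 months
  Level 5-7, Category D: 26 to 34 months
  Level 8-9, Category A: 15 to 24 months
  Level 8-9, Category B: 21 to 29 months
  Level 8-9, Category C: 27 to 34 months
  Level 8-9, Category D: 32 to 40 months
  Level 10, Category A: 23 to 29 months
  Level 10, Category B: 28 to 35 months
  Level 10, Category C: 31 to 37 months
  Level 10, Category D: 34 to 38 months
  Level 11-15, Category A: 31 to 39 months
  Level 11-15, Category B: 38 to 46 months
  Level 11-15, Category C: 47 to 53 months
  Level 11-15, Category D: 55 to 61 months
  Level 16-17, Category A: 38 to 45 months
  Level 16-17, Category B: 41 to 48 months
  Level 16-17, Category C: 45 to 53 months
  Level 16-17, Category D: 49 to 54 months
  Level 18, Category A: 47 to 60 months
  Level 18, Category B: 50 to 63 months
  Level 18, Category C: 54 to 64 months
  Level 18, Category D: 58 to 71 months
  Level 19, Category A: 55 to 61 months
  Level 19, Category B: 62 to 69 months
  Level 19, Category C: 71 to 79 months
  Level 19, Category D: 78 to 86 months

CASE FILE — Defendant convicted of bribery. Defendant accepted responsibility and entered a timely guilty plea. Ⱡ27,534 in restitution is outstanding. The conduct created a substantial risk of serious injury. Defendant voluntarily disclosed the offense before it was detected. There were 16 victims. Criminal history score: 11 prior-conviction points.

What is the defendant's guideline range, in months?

Base offense level for bribery: 9.
§1 applies (level before this adjustment is 9 < 15, so +1): 9 + 1 = 10.
§2 applies: 10 − 1 = 9.
§3 applies (level before this adjustment is 9 ≥ 5, so +5): 9 + 5 = 14.
§5 applies: 14 + 1 = 15.
§6 applies: 15 − 3 = 12.
Final offense level: 12.
Criminal history: 11 prior points → Category D (10+).
Level 12 falls in the 11-15 band.
Grid: Level 11-15 × Category D = 55-61 months.

55-61 months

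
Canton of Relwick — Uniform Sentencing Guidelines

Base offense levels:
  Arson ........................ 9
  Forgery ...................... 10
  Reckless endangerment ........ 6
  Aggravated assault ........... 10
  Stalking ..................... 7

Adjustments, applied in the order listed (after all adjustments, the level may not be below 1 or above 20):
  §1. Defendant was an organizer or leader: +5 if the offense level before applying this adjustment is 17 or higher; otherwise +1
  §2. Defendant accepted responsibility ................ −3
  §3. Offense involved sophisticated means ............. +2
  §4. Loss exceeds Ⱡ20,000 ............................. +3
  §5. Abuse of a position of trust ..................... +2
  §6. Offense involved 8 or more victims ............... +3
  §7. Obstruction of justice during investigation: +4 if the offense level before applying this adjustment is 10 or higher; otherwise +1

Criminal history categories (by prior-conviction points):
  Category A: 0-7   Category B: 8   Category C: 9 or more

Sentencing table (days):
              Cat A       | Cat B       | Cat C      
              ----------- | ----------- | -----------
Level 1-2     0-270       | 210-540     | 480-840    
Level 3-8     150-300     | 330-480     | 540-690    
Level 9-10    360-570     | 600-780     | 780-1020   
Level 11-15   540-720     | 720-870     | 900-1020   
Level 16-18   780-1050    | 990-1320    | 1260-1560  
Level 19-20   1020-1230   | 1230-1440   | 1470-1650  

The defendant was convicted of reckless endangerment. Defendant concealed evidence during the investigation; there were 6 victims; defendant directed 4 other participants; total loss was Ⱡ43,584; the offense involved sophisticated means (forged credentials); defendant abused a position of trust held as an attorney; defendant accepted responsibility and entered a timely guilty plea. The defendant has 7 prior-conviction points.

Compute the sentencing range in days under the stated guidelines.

Base offense level for reckless endangerment: 6.
§1 applies (level before this adjustment is 6 < 17, so +1): 6 + 1 = 7.
§2 applies: 7 − 3 = 4.
§3 applies: 4 + 2 = 6.
§4 applies: 6 + 3 = 9.
§5 applies: 9 + 2 = 11.
§6 does not apply.
§7 applies (level before this adjustment is 11 ≥ 10, so +4): 11 + 4 = 15.
Final offense level: 15.
Criminal history: 7 prior points → Category A (0-7).
Level 15 falls in the 11-15 band.
Grid: Level 11-15 × Category A = 540-720 days.

540-720 days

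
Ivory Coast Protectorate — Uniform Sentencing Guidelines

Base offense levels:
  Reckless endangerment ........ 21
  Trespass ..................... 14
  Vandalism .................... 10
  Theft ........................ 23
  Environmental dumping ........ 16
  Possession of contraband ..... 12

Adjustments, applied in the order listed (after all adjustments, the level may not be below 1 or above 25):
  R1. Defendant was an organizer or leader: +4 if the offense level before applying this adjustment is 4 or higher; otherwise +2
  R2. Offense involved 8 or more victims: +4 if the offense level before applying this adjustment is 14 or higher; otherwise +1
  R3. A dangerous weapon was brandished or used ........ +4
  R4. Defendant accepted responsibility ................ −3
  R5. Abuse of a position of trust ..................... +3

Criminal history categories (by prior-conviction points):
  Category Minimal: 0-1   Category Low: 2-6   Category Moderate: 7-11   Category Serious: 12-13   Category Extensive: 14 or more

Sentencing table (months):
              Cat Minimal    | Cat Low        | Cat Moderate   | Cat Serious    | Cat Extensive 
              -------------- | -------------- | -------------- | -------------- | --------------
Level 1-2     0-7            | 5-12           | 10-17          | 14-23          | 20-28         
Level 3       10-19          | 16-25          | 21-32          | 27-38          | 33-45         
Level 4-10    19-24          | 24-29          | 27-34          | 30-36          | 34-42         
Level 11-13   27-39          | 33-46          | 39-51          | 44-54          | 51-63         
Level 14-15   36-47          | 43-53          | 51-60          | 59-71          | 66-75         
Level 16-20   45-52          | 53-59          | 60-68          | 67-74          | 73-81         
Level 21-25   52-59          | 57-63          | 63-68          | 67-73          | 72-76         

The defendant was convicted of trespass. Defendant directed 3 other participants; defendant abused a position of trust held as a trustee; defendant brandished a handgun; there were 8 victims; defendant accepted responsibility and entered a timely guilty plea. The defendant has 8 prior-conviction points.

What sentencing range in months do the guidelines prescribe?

Base offense level for trespass: 14.
R1 applies (level before this adjustment is 14 ≥ 4, so +4): 14 + 4 = 18.
R2 applies (level before this adjustment is 18 ≥ 14, so +4): 18 + 4 = 22.
R3 applies: 22 + 4 = 26.
R4 applies: 26 − 3 = 23.
R5 applies: 23 + 3 = 26.
Level 26 exceeds the maximum of 25; capped at 25.
Final offense level: 25.
Criminal history: 8 prior points → Category Moderate (7-11).
Level 25 falls in the 21-25 band.
Grid: Level 21-25 × Category Moderate = 63-68 months.

63-68 months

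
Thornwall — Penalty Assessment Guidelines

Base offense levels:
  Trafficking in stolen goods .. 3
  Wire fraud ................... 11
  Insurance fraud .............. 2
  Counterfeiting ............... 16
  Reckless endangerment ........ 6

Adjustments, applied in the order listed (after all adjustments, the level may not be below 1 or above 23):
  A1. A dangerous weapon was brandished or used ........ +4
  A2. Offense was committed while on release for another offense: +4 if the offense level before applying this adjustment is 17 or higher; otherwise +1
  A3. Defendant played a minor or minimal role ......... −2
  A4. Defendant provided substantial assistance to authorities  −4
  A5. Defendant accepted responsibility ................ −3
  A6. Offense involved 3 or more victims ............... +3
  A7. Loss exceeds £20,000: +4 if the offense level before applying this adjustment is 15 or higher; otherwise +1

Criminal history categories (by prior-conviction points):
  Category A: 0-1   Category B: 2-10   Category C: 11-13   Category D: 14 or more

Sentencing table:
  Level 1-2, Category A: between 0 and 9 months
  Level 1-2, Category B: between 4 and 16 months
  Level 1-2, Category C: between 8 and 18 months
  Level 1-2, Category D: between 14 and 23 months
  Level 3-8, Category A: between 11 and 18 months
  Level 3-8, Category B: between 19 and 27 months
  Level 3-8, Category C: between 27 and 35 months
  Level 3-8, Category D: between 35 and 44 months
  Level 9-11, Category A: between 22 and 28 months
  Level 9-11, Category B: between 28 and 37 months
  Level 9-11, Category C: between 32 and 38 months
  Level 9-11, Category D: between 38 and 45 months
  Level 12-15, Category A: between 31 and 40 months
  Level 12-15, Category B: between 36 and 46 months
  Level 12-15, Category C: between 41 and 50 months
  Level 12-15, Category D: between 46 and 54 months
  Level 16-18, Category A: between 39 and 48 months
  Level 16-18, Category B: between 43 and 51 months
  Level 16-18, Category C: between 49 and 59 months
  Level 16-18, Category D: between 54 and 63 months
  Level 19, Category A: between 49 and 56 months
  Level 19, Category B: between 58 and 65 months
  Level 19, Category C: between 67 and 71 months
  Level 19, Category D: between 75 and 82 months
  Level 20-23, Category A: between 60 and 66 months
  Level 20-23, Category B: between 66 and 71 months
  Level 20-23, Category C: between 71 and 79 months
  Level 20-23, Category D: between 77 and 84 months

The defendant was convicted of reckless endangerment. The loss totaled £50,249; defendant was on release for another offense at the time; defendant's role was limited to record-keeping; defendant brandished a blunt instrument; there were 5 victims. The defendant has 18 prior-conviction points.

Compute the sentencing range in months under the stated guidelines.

Base offense level for reckless endangerment: 6.
A1 applies: 6 + 4 = 10.
A2 applies (level before this adjustment is 10 < 17, so +1): 10 + 1 = 11.
A3 applies: 11 − 2 = 9.
A4 does not apply.
A6 applies: 9 + 3 = 12.
A7 applies (level before this adjustment is 12 < 15, so +1): 12 + 1 = 13.
Final offense level: 13.
Criminal history: 18 prior points → Category D (14+).
Level 13 falls in the 12-15 band.
Grid: Level 12-15 × Category D = 46-54 months.

46-54 months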